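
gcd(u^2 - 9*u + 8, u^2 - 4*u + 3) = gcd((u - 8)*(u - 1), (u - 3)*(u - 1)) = u - 1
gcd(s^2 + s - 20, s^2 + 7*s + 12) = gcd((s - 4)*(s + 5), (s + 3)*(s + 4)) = 1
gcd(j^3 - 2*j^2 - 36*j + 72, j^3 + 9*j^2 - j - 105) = 1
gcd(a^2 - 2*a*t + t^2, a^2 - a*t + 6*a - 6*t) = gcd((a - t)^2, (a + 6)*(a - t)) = -a + t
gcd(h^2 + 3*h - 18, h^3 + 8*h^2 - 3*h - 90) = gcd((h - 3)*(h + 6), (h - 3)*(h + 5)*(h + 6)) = h^2 + 3*h - 18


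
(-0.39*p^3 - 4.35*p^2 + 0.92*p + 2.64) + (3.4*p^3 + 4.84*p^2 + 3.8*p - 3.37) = 3.01*p^3 + 0.49*p^2 + 4.72*p - 0.73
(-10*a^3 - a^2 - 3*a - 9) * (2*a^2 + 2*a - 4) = -20*a^5 - 22*a^4 + 32*a^3 - 20*a^2 - 6*a + 36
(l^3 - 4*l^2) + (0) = l^3 - 4*l^2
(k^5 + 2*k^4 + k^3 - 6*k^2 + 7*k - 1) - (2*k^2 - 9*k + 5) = k^5 + 2*k^4 + k^3 - 8*k^2 + 16*k - 6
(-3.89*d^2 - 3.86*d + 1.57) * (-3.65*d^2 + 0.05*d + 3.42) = 14.1985*d^4 + 13.8945*d^3 - 19.2273*d^2 - 13.1227*d + 5.3694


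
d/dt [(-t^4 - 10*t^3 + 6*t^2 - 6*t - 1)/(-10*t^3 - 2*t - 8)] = (5*t^6 + 33*t^4 - 24*t^3 + 99*t^2 - 48*t + 23)/(2*(25*t^6 + 10*t^4 + 40*t^3 + t^2 + 8*t + 16))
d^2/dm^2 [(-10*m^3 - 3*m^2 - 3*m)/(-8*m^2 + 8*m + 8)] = 13*m*(2*m^2 + 3*m + 3)/(4*(m^6 - 3*m^5 + 5*m^3 - 3*m - 1))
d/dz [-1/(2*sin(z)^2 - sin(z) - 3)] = (4*sin(z) - 1)*cos(z)/(sin(z) + cos(2*z) + 2)^2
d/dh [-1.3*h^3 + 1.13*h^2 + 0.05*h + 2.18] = -3.9*h^2 + 2.26*h + 0.05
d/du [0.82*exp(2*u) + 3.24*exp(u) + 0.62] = (1.64*exp(u) + 3.24)*exp(u)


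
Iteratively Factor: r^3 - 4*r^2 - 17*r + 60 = (r - 3)*(r^2 - r - 20) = (r - 5)*(r - 3)*(r + 4)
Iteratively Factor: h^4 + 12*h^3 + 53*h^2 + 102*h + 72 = (h + 3)*(h^3 + 9*h^2 + 26*h + 24) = (h + 3)^2*(h^2 + 6*h + 8) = (h + 2)*(h + 3)^2*(h + 4)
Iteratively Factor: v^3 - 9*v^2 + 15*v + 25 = (v - 5)*(v^2 - 4*v - 5) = (v - 5)*(v + 1)*(v - 5)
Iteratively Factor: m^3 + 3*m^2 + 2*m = (m + 2)*(m^2 + m) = (m + 1)*(m + 2)*(m)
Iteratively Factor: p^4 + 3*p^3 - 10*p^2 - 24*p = (p + 4)*(p^3 - p^2 - 6*p) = (p + 2)*(p + 4)*(p^2 - 3*p) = (p - 3)*(p + 2)*(p + 4)*(p)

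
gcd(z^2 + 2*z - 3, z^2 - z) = z - 1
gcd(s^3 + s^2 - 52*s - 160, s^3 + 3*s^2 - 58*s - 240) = s^2 - 3*s - 40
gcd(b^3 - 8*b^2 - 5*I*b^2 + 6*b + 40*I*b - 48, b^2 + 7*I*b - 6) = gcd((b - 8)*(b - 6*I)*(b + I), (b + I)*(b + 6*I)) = b + I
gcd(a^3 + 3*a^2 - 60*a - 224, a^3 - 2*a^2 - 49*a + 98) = a + 7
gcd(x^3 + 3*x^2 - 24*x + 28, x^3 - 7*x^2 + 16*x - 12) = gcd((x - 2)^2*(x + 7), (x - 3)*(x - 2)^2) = x^2 - 4*x + 4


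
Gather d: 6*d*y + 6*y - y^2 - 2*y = 6*d*y - y^2 + 4*y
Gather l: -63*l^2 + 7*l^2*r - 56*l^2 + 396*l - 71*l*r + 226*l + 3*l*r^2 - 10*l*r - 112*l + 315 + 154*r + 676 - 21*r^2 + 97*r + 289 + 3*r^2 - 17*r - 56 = l^2*(7*r - 119) + l*(3*r^2 - 81*r + 510) - 18*r^2 + 234*r + 1224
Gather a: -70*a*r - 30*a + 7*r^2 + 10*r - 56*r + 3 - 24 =a*(-70*r - 30) + 7*r^2 - 46*r - 21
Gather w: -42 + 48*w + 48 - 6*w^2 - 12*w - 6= -6*w^2 + 36*w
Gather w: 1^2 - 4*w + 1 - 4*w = 2 - 8*w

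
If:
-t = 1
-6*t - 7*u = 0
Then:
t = -1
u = 6/7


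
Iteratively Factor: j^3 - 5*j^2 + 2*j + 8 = (j - 4)*(j^2 - j - 2) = (j - 4)*(j - 2)*(j + 1)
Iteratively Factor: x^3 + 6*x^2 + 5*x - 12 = (x - 1)*(x^2 + 7*x + 12) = (x - 1)*(x + 4)*(x + 3)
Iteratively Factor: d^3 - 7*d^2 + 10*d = (d - 5)*(d^2 - 2*d) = (d - 5)*(d - 2)*(d)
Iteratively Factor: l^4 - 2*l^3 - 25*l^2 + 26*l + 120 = (l + 4)*(l^3 - 6*l^2 - l + 30) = (l - 5)*(l + 4)*(l^2 - l - 6) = (l - 5)*(l + 2)*(l + 4)*(l - 3)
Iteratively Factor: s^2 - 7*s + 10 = (s - 5)*(s - 2)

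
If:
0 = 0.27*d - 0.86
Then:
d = 3.19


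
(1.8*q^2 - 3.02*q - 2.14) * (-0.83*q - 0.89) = -1.494*q^3 + 0.9046*q^2 + 4.464*q + 1.9046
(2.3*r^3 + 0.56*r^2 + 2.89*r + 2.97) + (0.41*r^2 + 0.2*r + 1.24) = 2.3*r^3 + 0.97*r^2 + 3.09*r + 4.21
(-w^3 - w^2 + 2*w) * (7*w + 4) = -7*w^4 - 11*w^3 + 10*w^2 + 8*w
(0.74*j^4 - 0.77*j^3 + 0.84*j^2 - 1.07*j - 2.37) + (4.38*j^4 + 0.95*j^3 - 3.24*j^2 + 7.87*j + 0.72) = 5.12*j^4 + 0.18*j^3 - 2.4*j^2 + 6.8*j - 1.65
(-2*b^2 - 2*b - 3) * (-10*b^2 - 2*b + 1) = 20*b^4 + 24*b^3 + 32*b^2 + 4*b - 3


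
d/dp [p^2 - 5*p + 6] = 2*p - 5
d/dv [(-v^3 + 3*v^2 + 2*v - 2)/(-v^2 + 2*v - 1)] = (v^3 - 3*v^2 + 8*v - 2)/(v^3 - 3*v^2 + 3*v - 1)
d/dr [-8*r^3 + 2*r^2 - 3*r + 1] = -24*r^2 + 4*r - 3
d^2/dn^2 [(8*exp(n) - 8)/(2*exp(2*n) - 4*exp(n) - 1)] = (32*exp(4*n) - 64*exp(3*n) + 288*exp(2*n) - 224*exp(n) + 40)*exp(n)/(8*exp(6*n) - 48*exp(5*n) + 84*exp(4*n) - 16*exp(3*n) - 42*exp(2*n) - 12*exp(n) - 1)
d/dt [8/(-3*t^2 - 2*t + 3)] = 16*(3*t + 1)/(3*t^2 + 2*t - 3)^2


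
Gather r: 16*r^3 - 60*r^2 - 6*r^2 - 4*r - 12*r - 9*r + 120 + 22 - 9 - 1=16*r^3 - 66*r^2 - 25*r + 132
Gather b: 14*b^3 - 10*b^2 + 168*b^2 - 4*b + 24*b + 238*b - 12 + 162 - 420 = 14*b^3 + 158*b^2 + 258*b - 270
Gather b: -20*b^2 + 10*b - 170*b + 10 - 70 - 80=-20*b^2 - 160*b - 140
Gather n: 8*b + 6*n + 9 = 8*b + 6*n + 9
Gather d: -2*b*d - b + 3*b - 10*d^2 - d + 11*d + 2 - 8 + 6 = 2*b - 10*d^2 + d*(10 - 2*b)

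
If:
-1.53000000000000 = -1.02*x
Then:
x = 1.50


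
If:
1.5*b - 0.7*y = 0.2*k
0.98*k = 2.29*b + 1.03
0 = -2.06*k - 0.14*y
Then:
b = -0.42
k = 0.06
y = -0.92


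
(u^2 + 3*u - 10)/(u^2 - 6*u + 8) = (u + 5)/(u - 4)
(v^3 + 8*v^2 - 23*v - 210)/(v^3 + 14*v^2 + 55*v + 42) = (v - 5)/(v + 1)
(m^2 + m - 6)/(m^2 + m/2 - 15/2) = 2*(m - 2)/(2*m - 5)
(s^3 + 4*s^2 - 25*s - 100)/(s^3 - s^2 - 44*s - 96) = (s^2 - 25)/(s^2 - 5*s - 24)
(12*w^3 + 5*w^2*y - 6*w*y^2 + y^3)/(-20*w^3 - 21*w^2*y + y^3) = (12*w^2 - 7*w*y + y^2)/(-20*w^2 - w*y + y^2)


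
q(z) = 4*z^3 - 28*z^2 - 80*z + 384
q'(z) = 12*z^2 - 56*z - 80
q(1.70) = 186.73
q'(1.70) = -140.52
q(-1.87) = 409.53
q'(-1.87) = 66.68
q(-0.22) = 400.20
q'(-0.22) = -67.10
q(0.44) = 343.72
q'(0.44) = -102.32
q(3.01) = -1.40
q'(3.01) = -139.84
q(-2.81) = 298.96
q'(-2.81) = 172.11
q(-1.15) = 432.89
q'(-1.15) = 0.27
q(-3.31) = 196.97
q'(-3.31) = 236.83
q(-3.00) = 264.00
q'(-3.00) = 196.00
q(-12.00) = -9600.00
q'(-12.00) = 2320.00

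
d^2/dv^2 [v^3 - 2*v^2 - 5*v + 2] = 6*v - 4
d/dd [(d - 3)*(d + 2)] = 2*d - 1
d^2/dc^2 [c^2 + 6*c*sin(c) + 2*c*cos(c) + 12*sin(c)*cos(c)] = -6*c*sin(c) - 2*c*cos(c) - 4*sin(c) - 24*sin(2*c) + 12*cos(c) + 2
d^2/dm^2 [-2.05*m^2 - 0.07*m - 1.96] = -4.10000000000000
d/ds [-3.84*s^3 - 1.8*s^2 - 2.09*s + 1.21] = -11.52*s^2 - 3.6*s - 2.09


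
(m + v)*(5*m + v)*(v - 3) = 5*m^2*v - 15*m^2 + 6*m*v^2 - 18*m*v + v^3 - 3*v^2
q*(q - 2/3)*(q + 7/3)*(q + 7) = q^4 + 26*q^3/3 + 91*q^2/9 - 98*q/9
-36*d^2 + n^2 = (-6*d + n)*(6*d + n)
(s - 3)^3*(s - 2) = s^4 - 11*s^3 + 45*s^2 - 81*s + 54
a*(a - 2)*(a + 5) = a^3 + 3*a^2 - 10*a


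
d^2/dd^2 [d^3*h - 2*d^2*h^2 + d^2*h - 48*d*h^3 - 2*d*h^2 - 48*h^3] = 2*h*(3*d - 2*h + 1)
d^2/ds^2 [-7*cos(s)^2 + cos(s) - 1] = -cos(s) + 14*cos(2*s)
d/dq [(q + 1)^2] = 2*q + 2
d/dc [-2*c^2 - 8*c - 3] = -4*c - 8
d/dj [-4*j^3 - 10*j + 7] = -12*j^2 - 10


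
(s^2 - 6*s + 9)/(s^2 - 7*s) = (s^2 - 6*s + 9)/(s*(s - 7))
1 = 1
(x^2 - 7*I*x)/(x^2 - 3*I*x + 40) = x*(x - 7*I)/(x^2 - 3*I*x + 40)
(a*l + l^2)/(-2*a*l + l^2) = (-a - l)/(2*a - l)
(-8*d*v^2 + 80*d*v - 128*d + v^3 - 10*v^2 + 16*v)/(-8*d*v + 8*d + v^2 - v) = (v^2 - 10*v + 16)/(v - 1)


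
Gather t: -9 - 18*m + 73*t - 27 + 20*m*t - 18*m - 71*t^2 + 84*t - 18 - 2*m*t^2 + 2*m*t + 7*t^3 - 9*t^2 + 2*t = -36*m + 7*t^3 + t^2*(-2*m - 80) + t*(22*m + 159) - 54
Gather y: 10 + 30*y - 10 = 30*y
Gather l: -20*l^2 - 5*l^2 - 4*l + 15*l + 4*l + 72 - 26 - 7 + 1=-25*l^2 + 15*l + 40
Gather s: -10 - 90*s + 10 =-90*s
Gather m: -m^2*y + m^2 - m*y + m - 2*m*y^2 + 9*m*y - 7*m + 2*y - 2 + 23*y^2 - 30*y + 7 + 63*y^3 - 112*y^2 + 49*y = m^2*(1 - y) + m*(-2*y^2 + 8*y - 6) + 63*y^3 - 89*y^2 + 21*y + 5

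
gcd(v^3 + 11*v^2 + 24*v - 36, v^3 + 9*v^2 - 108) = v^2 + 12*v + 36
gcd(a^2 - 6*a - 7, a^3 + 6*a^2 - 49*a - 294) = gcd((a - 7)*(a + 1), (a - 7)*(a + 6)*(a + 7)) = a - 7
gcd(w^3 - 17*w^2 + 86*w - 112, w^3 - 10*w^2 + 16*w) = w^2 - 10*w + 16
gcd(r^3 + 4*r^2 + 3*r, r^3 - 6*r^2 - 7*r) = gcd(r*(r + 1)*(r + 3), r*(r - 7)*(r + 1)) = r^2 + r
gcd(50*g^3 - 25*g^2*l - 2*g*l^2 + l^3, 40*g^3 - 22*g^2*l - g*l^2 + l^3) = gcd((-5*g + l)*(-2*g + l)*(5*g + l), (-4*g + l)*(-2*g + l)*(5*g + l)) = 10*g^2 - 3*g*l - l^2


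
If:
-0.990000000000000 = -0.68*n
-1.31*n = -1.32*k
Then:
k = 1.44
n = 1.46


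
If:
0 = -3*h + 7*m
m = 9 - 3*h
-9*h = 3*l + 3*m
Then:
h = 21/8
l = -9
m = 9/8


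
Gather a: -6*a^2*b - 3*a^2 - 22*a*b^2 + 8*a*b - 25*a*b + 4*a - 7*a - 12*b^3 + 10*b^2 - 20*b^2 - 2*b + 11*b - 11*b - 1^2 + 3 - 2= a^2*(-6*b - 3) + a*(-22*b^2 - 17*b - 3) - 12*b^3 - 10*b^2 - 2*b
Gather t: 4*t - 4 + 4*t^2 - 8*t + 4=4*t^2 - 4*t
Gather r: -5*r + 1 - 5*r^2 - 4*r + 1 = -5*r^2 - 9*r + 2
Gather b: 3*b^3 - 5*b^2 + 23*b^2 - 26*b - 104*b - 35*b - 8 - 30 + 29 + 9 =3*b^3 + 18*b^2 - 165*b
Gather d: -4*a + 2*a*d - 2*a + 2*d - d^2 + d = -6*a - d^2 + d*(2*a + 3)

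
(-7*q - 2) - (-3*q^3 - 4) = 3*q^3 - 7*q + 2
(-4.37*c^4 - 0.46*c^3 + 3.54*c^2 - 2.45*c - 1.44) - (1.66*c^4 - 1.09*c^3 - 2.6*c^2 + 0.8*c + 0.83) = -6.03*c^4 + 0.63*c^3 + 6.14*c^2 - 3.25*c - 2.27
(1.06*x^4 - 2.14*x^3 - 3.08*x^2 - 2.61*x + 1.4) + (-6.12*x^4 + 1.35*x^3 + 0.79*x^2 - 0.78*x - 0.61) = -5.06*x^4 - 0.79*x^3 - 2.29*x^2 - 3.39*x + 0.79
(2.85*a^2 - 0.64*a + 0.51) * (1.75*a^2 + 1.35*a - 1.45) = 4.9875*a^4 + 2.7275*a^3 - 4.104*a^2 + 1.6165*a - 0.7395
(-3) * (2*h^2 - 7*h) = -6*h^2 + 21*h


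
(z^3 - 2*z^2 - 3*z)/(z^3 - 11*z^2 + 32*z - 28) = z*(z^2 - 2*z - 3)/(z^3 - 11*z^2 + 32*z - 28)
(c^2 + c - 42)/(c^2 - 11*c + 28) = (c^2 + c - 42)/(c^2 - 11*c + 28)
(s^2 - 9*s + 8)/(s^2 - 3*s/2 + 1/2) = 2*(s - 8)/(2*s - 1)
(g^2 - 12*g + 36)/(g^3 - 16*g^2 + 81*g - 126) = (g - 6)/(g^2 - 10*g + 21)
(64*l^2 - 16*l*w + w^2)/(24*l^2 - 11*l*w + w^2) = (-8*l + w)/(-3*l + w)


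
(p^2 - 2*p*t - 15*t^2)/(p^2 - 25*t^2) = (p + 3*t)/(p + 5*t)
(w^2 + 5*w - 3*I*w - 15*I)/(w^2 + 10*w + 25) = (w - 3*I)/(w + 5)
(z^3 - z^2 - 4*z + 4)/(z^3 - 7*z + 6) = (z + 2)/(z + 3)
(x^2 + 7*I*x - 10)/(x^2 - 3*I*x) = (x^2 + 7*I*x - 10)/(x*(x - 3*I))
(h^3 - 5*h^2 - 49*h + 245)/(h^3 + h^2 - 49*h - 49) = (h - 5)/(h + 1)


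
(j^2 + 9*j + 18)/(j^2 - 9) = (j + 6)/(j - 3)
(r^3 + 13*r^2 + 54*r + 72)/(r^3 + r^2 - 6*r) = (r^2 + 10*r + 24)/(r*(r - 2))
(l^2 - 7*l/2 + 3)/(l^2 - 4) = (l - 3/2)/(l + 2)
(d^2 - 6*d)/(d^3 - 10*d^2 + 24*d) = 1/(d - 4)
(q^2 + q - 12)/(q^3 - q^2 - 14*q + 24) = 1/(q - 2)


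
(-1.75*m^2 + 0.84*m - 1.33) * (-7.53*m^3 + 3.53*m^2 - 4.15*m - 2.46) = 13.1775*m^5 - 12.5027*m^4 + 20.2426*m^3 - 3.8759*m^2 + 3.4531*m + 3.2718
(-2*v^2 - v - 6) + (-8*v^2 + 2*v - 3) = -10*v^2 + v - 9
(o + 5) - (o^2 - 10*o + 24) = -o^2 + 11*o - 19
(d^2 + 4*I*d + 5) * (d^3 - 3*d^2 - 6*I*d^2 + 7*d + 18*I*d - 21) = d^5 - 3*d^4 - 2*I*d^4 + 36*d^3 + 6*I*d^3 - 108*d^2 - 2*I*d^2 + 35*d + 6*I*d - 105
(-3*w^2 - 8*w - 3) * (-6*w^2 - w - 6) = 18*w^4 + 51*w^3 + 44*w^2 + 51*w + 18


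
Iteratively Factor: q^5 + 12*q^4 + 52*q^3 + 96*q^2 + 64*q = (q + 2)*(q^4 + 10*q^3 + 32*q^2 + 32*q) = (q + 2)^2*(q^3 + 8*q^2 + 16*q) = (q + 2)^2*(q + 4)*(q^2 + 4*q) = (q + 2)^2*(q + 4)^2*(q)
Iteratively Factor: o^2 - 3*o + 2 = (o - 1)*(o - 2)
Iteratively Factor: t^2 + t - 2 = (t - 1)*(t + 2)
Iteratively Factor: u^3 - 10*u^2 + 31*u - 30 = (u - 2)*(u^2 - 8*u + 15) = (u - 3)*(u - 2)*(u - 5)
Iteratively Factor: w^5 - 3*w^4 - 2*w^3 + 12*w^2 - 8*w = (w - 1)*(w^4 - 2*w^3 - 4*w^2 + 8*w) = w*(w - 1)*(w^3 - 2*w^2 - 4*w + 8) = w*(w - 2)*(w - 1)*(w^2 - 4) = w*(w - 2)*(w - 1)*(w + 2)*(w - 2)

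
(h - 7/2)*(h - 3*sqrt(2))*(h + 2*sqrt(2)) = h^3 - 7*h^2/2 - sqrt(2)*h^2 - 12*h + 7*sqrt(2)*h/2 + 42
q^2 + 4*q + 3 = (q + 1)*(q + 3)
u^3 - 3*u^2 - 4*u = u*(u - 4)*(u + 1)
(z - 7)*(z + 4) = z^2 - 3*z - 28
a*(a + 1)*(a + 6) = a^3 + 7*a^2 + 6*a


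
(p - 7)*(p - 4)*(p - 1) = p^3 - 12*p^2 + 39*p - 28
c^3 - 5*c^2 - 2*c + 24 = (c - 4)*(c - 3)*(c + 2)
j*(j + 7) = j^2 + 7*j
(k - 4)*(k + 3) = k^2 - k - 12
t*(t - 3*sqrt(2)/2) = t^2 - 3*sqrt(2)*t/2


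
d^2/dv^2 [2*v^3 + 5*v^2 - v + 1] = 12*v + 10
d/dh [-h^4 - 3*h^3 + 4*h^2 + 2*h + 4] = -4*h^3 - 9*h^2 + 8*h + 2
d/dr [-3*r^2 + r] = 1 - 6*r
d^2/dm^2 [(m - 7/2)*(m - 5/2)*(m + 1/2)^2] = 12*m^2 - 30*m + 6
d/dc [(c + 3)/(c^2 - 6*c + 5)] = (c^2 - 6*c - 2*(c - 3)*(c + 3) + 5)/(c^2 - 6*c + 5)^2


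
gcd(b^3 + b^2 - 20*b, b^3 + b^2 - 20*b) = b^3 + b^2 - 20*b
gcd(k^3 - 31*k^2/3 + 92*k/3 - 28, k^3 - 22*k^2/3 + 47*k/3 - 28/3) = k - 7/3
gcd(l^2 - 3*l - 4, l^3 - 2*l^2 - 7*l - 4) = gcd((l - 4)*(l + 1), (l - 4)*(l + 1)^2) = l^2 - 3*l - 4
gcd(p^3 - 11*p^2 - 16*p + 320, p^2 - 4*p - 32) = p - 8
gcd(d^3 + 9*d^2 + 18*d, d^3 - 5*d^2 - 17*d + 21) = d + 3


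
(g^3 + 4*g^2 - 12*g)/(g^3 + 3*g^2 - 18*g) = (g - 2)/(g - 3)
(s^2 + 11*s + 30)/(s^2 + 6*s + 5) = (s + 6)/(s + 1)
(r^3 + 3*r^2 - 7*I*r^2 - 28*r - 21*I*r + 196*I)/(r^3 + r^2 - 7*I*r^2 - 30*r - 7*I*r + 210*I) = (r^2 + 3*r - 28)/(r^2 + r - 30)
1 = 1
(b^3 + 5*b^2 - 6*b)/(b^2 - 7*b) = (b^2 + 5*b - 6)/(b - 7)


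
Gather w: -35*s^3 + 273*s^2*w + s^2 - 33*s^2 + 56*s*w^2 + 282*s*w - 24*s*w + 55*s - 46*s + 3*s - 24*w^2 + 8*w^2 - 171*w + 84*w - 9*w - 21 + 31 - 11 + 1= -35*s^3 - 32*s^2 + 12*s + w^2*(56*s - 16) + w*(273*s^2 + 258*s - 96)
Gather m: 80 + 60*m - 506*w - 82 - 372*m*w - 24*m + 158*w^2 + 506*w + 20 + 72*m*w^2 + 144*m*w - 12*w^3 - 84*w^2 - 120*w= m*(72*w^2 - 228*w + 36) - 12*w^3 + 74*w^2 - 120*w + 18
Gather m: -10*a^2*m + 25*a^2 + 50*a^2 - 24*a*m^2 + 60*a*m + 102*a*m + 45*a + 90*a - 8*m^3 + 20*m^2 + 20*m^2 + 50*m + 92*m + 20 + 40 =75*a^2 + 135*a - 8*m^3 + m^2*(40 - 24*a) + m*(-10*a^2 + 162*a + 142) + 60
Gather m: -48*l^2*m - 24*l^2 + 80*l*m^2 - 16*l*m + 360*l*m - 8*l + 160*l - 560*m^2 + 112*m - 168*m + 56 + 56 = -24*l^2 + 152*l + m^2*(80*l - 560) + m*(-48*l^2 + 344*l - 56) + 112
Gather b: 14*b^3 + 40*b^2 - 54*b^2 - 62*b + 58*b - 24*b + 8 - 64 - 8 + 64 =14*b^3 - 14*b^2 - 28*b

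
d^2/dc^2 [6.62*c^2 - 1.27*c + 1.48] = 13.2400000000000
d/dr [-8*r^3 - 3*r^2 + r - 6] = -24*r^2 - 6*r + 1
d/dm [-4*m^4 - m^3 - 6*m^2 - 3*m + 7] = -16*m^3 - 3*m^2 - 12*m - 3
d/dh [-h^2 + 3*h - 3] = 3 - 2*h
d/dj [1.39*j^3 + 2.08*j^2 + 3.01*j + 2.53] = 4.17*j^2 + 4.16*j + 3.01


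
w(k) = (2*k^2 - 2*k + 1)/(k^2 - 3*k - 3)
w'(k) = (3 - 2*k)*(2*k^2 - 2*k + 1)/(k^2 - 3*k - 3)^2 + (4*k - 2)/(k^2 - 3*k - 3)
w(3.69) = -45.94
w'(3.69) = -471.42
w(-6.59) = 1.68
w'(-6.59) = -0.02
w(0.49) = -0.12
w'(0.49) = 0.07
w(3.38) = -9.96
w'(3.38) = -28.55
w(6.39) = 3.74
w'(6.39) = -0.70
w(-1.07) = 4.01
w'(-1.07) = 10.57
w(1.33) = -0.36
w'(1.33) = -0.61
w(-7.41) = 1.69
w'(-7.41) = -0.02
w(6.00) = 4.07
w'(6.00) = -0.97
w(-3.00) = 1.67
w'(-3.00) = 0.07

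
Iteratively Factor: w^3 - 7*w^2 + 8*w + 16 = (w + 1)*(w^2 - 8*w + 16) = (w - 4)*(w + 1)*(w - 4)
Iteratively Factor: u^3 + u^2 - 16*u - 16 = (u - 4)*(u^2 + 5*u + 4) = (u - 4)*(u + 4)*(u + 1)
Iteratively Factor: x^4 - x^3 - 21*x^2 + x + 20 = (x + 4)*(x^3 - 5*x^2 - x + 5) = (x - 1)*(x + 4)*(x^2 - 4*x - 5) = (x - 5)*(x - 1)*(x + 4)*(x + 1)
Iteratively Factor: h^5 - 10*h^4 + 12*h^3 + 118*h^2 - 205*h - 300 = (h - 5)*(h^4 - 5*h^3 - 13*h^2 + 53*h + 60) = (h - 5)*(h + 1)*(h^3 - 6*h^2 - 7*h + 60) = (h - 5)*(h - 4)*(h + 1)*(h^2 - 2*h - 15) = (h - 5)^2*(h - 4)*(h + 1)*(h + 3)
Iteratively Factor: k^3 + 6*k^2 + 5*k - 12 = (k + 3)*(k^2 + 3*k - 4) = (k - 1)*(k + 3)*(k + 4)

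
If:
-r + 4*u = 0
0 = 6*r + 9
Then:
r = -3/2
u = -3/8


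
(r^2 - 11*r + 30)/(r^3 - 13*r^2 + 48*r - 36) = (r - 5)/(r^2 - 7*r + 6)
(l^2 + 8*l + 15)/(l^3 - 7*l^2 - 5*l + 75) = (l + 5)/(l^2 - 10*l + 25)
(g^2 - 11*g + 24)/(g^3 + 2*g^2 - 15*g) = (g - 8)/(g*(g + 5))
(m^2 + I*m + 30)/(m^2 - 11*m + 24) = (m^2 + I*m + 30)/(m^2 - 11*m + 24)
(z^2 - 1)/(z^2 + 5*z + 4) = (z - 1)/(z + 4)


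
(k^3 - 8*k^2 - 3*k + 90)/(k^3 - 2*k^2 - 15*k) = (k - 6)/k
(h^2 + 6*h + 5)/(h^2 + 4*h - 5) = (h + 1)/(h - 1)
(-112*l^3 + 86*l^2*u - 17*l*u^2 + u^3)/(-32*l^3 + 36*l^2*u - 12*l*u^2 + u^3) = (-7*l + u)/(-2*l + u)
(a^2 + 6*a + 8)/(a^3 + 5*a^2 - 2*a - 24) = (a + 2)/(a^2 + a - 6)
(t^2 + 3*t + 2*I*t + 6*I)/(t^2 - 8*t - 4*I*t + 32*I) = (t^2 + t*(3 + 2*I) + 6*I)/(t^2 - 4*t*(2 + I) + 32*I)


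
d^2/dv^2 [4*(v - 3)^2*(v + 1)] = 24*v - 40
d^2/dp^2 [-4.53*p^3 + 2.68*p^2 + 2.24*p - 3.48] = 5.36 - 27.18*p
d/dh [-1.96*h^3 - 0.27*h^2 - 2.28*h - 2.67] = -5.88*h^2 - 0.54*h - 2.28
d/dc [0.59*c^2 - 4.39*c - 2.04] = 1.18*c - 4.39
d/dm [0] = 0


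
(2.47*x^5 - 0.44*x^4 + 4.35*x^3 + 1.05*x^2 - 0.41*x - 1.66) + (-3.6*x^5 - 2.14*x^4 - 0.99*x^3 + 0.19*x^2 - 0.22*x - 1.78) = -1.13*x^5 - 2.58*x^4 + 3.36*x^3 + 1.24*x^2 - 0.63*x - 3.44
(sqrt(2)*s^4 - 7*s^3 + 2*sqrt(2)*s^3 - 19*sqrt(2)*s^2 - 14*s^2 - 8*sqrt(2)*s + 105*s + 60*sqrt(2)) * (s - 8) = sqrt(2)*s^5 - 6*sqrt(2)*s^4 - 7*s^4 - 35*sqrt(2)*s^3 + 42*s^3 + 144*sqrt(2)*s^2 + 217*s^2 - 840*s + 124*sqrt(2)*s - 480*sqrt(2)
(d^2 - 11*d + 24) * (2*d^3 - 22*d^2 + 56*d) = 2*d^5 - 44*d^4 + 346*d^3 - 1144*d^2 + 1344*d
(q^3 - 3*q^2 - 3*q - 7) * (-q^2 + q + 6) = -q^5 + 4*q^4 + 6*q^3 - 14*q^2 - 25*q - 42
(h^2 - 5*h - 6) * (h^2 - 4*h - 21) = h^4 - 9*h^3 - 7*h^2 + 129*h + 126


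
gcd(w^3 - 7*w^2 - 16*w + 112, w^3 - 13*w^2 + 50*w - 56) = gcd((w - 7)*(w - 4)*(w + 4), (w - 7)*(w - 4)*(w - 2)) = w^2 - 11*w + 28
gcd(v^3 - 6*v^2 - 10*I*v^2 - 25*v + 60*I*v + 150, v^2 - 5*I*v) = v - 5*I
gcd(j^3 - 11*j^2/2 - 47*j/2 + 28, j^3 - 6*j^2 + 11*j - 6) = j - 1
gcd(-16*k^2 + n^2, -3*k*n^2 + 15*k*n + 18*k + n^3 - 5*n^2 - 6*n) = 1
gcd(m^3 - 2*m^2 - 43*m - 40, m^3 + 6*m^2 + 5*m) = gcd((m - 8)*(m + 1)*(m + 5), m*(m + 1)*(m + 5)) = m^2 + 6*m + 5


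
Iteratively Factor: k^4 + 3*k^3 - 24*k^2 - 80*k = (k + 4)*(k^3 - k^2 - 20*k) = k*(k + 4)*(k^2 - k - 20) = k*(k + 4)^2*(k - 5)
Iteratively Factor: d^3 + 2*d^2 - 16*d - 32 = (d + 2)*(d^2 - 16) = (d - 4)*(d + 2)*(d + 4)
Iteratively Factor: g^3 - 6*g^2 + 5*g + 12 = (g - 3)*(g^2 - 3*g - 4) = (g - 3)*(g + 1)*(g - 4)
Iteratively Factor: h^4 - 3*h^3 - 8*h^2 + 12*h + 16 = (h + 2)*(h^3 - 5*h^2 + 2*h + 8) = (h - 4)*(h + 2)*(h^2 - h - 2) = (h - 4)*(h + 1)*(h + 2)*(h - 2)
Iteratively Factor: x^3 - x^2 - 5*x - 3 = (x - 3)*(x^2 + 2*x + 1) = (x - 3)*(x + 1)*(x + 1)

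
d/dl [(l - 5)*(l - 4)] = 2*l - 9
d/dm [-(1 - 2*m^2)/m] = 2 + m^(-2)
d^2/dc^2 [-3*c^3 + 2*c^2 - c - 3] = 4 - 18*c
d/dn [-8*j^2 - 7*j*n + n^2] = -7*j + 2*n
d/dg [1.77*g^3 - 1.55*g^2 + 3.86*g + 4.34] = 5.31*g^2 - 3.1*g + 3.86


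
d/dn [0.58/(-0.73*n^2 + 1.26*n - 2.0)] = (0.8468*n - 0.7308)/(0.73*n^2 - 1.26*n + 2.0)^2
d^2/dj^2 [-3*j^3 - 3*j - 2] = -18*j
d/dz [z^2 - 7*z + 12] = 2*z - 7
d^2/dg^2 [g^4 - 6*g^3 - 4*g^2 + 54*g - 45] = 12*g^2 - 36*g - 8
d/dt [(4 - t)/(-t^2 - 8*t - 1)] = (t^2 + 8*t - 2*(t - 4)*(t + 4) + 1)/(t^2 + 8*t + 1)^2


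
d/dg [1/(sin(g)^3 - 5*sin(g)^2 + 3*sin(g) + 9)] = (1 - 3*sin(g))*cos(g)/((sin(g) - 3)^3*(sin(g) + 1)^2)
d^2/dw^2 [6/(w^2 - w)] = 12*(-w*(w - 1) + (2*w - 1)^2)/(w^3*(w - 1)^3)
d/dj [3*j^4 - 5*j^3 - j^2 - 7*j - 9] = 12*j^3 - 15*j^2 - 2*j - 7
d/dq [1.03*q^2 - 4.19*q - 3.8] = 2.06*q - 4.19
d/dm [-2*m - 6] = -2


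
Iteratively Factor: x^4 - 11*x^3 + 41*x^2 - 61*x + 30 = (x - 3)*(x^3 - 8*x^2 + 17*x - 10) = (x - 3)*(x - 2)*(x^2 - 6*x + 5) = (x - 3)*(x - 2)*(x - 1)*(x - 5)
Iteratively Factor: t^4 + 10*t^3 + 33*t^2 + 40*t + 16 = (t + 1)*(t^3 + 9*t^2 + 24*t + 16) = (t + 1)^2*(t^2 + 8*t + 16) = (t + 1)^2*(t + 4)*(t + 4)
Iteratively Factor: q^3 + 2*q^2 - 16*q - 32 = (q - 4)*(q^2 + 6*q + 8) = (q - 4)*(q + 2)*(q + 4)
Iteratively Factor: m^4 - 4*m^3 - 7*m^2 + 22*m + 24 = (m + 1)*(m^3 - 5*m^2 - 2*m + 24) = (m - 3)*(m + 1)*(m^2 - 2*m - 8) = (m - 4)*(m - 3)*(m + 1)*(m + 2)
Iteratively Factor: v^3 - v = (v + 1)*(v^2 - v) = (v - 1)*(v + 1)*(v)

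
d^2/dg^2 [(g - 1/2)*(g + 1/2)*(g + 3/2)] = 6*g + 3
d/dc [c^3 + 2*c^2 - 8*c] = 3*c^2 + 4*c - 8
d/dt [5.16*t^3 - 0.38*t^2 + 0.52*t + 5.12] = 15.48*t^2 - 0.76*t + 0.52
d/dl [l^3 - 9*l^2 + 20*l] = 3*l^2 - 18*l + 20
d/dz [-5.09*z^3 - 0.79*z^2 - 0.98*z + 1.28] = -15.27*z^2 - 1.58*z - 0.98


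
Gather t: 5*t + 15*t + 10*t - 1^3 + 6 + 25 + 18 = 30*t + 48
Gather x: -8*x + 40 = 40 - 8*x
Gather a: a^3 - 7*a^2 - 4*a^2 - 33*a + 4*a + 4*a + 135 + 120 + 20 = a^3 - 11*a^2 - 25*a + 275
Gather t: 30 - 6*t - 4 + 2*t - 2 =24 - 4*t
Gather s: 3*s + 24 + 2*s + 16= 5*s + 40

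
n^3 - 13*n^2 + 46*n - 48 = (n - 8)*(n - 3)*(n - 2)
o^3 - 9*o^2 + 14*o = o*(o - 7)*(o - 2)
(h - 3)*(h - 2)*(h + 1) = h^3 - 4*h^2 + h + 6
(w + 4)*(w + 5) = w^2 + 9*w + 20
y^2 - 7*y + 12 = (y - 4)*(y - 3)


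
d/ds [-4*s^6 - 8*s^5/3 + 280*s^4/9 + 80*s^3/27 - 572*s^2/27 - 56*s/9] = -24*s^5 - 40*s^4/3 + 1120*s^3/9 + 80*s^2/9 - 1144*s/27 - 56/9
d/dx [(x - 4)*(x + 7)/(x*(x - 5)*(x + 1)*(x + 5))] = 2*(-x^5 - 5*x^4 + 53*x^3 + 67*x^2 - 700*x - 350)/(x^2*(x^6 + 2*x^5 - 49*x^4 - 100*x^3 + 575*x^2 + 1250*x + 625))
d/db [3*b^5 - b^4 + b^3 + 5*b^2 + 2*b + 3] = 15*b^4 - 4*b^3 + 3*b^2 + 10*b + 2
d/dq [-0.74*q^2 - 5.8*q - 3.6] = -1.48*q - 5.8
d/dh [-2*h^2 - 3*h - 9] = -4*h - 3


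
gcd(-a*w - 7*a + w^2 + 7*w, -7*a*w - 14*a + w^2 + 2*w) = 1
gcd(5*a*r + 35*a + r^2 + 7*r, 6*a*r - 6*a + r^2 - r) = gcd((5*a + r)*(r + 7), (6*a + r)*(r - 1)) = 1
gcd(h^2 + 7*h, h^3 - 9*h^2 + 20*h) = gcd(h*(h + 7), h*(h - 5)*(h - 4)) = h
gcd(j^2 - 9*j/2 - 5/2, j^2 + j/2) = j + 1/2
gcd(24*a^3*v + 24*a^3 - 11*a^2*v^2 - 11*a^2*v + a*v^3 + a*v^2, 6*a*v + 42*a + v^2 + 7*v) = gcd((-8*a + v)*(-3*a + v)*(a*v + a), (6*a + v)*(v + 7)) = 1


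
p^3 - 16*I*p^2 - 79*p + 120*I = (p - 8*I)*(p - 5*I)*(p - 3*I)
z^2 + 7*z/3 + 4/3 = (z + 1)*(z + 4/3)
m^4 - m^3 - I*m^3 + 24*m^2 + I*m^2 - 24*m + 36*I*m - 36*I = (m - 1)*(m - 6*I)*(m + 2*I)*(m + 3*I)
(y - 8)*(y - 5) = y^2 - 13*y + 40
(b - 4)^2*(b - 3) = b^3 - 11*b^2 + 40*b - 48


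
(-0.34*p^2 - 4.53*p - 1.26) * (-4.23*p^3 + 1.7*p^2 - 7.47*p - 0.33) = 1.4382*p^5 + 18.5839*p^4 + 0.1686*p^3 + 31.8093*p^2 + 10.9071*p + 0.4158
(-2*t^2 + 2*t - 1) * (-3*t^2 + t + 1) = 6*t^4 - 8*t^3 + 3*t^2 + t - 1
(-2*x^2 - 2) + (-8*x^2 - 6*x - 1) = -10*x^2 - 6*x - 3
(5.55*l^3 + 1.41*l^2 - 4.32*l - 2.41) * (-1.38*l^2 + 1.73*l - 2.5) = -7.659*l^5 + 7.6557*l^4 - 5.4741*l^3 - 7.6728*l^2 + 6.6307*l + 6.025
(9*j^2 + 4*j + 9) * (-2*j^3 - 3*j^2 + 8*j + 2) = -18*j^5 - 35*j^4 + 42*j^3 + 23*j^2 + 80*j + 18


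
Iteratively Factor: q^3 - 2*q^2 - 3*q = (q)*(q^2 - 2*q - 3) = q*(q + 1)*(q - 3)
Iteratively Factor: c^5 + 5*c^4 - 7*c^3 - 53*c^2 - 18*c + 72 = (c + 3)*(c^4 + 2*c^3 - 13*c^2 - 14*c + 24) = (c - 3)*(c + 3)*(c^3 + 5*c^2 + 2*c - 8) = (c - 3)*(c + 2)*(c + 3)*(c^2 + 3*c - 4) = (c - 3)*(c + 2)*(c + 3)*(c + 4)*(c - 1)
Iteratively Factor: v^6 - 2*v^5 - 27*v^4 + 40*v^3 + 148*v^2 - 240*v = (v - 2)*(v^5 - 27*v^3 - 14*v^2 + 120*v) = (v - 2)*(v + 3)*(v^4 - 3*v^3 - 18*v^2 + 40*v) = (v - 2)*(v + 3)*(v + 4)*(v^3 - 7*v^2 + 10*v) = (v - 5)*(v - 2)*(v + 3)*(v + 4)*(v^2 - 2*v) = v*(v - 5)*(v - 2)*(v + 3)*(v + 4)*(v - 2)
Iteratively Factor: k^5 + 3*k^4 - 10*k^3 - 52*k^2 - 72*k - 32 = (k + 2)*(k^4 + k^3 - 12*k^2 - 28*k - 16) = (k - 4)*(k + 2)*(k^3 + 5*k^2 + 8*k + 4) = (k - 4)*(k + 2)^2*(k^2 + 3*k + 2) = (k - 4)*(k + 1)*(k + 2)^2*(k + 2)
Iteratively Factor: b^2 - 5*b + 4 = (b - 1)*(b - 4)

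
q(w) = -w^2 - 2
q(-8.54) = -74.93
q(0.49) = -2.24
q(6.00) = -38.00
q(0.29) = -2.08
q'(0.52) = -1.04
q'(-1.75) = 3.50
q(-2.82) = -9.95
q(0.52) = -2.27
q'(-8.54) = 17.08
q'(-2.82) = 5.64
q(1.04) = -3.08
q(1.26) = -3.59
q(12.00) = -146.00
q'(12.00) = -24.00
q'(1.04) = -2.08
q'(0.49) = -0.98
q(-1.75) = -5.06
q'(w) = -2*w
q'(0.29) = -0.58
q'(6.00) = -12.00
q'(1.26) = -2.52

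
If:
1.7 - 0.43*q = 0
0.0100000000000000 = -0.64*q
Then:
No Solution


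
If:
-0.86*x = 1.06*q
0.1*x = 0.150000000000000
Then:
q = -1.22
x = 1.50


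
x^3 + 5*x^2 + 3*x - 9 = (x - 1)*(x + 3)^2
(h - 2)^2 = h^2 - 4*h + 4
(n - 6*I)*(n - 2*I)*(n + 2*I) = n^3 - 6*I*n^2 + 4*n - 24*I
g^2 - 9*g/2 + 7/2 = (g - 7/2)*(g - 1)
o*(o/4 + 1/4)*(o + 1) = o^3/4 + o^2/2 + o/4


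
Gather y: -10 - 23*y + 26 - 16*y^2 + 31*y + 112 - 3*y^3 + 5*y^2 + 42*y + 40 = -3*y^3 - 11*y^2 + 50*y + 168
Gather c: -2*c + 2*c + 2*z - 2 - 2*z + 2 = 0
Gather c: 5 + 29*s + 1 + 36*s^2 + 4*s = 36*s^2 + 33*s + 6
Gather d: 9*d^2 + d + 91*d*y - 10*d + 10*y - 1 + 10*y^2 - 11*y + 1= 9*d^2 + d*(91*y - 9) + 10*y^2 - y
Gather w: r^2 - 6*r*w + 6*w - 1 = r^2 + w*(6 - 6*r) - 1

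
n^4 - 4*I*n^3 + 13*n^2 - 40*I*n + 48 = (n - 4*I)^2*(n + I)*(n + 3*I)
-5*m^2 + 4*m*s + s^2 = (-m + s)*(5*m + s)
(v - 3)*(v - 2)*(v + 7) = v^3 + 2*v^2 - 29*v + 42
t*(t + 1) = t^2 + t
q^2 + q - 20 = (q - 4)*(q + 5)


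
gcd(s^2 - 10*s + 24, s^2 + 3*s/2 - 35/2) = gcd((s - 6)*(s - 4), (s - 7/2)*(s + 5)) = 1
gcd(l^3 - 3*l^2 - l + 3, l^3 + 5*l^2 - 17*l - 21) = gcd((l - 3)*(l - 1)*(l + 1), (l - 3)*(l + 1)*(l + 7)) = l^2 - 2*l - 3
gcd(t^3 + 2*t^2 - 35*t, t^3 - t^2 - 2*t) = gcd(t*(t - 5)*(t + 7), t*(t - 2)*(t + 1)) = t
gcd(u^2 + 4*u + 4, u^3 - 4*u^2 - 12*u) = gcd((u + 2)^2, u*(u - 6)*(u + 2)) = u + 2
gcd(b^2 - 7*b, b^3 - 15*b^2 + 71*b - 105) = b - 7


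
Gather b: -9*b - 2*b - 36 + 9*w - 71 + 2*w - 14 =-11*b + 11*w - 121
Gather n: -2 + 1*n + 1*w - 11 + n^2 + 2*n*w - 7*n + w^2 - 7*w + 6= n^2 + n*(2*w - 6) + w^2 - 6*w - 7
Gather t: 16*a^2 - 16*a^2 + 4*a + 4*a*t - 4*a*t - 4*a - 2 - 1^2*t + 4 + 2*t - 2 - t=0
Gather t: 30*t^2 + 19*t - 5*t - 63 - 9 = 30*t^2 + 14*t - 72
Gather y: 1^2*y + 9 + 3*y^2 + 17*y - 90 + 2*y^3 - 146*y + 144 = 2*y^3 + 3*y^2 - 128*y + 63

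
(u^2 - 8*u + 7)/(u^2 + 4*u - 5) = (u - 7)/(u + 5)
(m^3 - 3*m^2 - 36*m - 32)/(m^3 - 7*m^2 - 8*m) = (m + 4)/m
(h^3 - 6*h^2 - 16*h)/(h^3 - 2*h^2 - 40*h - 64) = h/(h + 4)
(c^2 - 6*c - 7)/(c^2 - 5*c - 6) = (c - 7)/(c - 6)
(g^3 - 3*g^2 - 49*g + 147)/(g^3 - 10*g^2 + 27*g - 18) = (g^2 - 49)/(g^2 - 7*g + 6)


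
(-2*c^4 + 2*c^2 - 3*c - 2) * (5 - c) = 2*c^5 - 10*c^4 - 2*c^3 + 13*c^2 - 13*c - 10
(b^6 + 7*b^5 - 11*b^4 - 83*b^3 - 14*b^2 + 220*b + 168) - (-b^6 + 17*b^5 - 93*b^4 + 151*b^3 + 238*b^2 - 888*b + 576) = 2*b^6 - 10*b^5 + 82*b^4 - 234*b^3 - 252*b^2 + 1108*b - 408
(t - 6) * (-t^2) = -t^3 + 6*t^2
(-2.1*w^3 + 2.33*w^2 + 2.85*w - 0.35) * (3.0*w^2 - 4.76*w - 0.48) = -6.3*w^5 + 16.986*w^4 - 1.5328*w^3 - 15.7344*w^2 + 0.298*w + 0.168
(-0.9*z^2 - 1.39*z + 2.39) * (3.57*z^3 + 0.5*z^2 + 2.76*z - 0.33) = -3.213*z^5 - 5.4123*z^4 + 5.3533*z^3 - 2.3444*z^2 + 7.0551*z - 0.7887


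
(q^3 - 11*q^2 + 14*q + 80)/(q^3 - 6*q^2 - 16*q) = (q - 5)/q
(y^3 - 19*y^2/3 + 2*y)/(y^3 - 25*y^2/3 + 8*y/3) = (y - 6)/(y - 8)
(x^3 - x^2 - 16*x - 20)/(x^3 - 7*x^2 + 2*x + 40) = (x + 2)/(x - 4)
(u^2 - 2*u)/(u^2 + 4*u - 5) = u*(u - 2)/(u^2 + 4*u - 5)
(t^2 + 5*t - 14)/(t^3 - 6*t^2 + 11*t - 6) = (t + 7)/(t^2 - 4*t + 3)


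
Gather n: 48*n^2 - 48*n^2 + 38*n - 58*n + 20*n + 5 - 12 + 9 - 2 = 0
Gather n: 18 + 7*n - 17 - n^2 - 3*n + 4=-n^2 + 4*n + 5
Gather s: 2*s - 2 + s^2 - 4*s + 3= s^2 - 2*s + 1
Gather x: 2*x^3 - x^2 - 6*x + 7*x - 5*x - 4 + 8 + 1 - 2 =2*x^3 - x^2 - 4*x + 3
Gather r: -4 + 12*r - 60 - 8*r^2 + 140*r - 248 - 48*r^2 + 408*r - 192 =-56*r^2 + 560*r - 504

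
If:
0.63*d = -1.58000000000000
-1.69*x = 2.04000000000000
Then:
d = -2.51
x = -1.21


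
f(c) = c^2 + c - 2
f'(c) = 2*c + 1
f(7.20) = 57.04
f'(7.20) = 15.40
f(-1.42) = -1.40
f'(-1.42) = -1.84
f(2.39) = 6.10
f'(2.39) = 5.78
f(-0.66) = -2.22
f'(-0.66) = -0.32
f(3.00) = 10.00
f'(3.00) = 7.00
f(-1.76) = -0.66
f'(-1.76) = -2.52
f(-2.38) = 1.28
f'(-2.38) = -3.76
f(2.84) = 8.91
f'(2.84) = 6.68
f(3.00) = 10.00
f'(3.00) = 7.00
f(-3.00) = 4.00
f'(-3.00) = -5.00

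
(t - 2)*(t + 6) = t^2 + 4*t - 12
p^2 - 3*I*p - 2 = (p - 2*I)*(p - I)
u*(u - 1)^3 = u^4 - 3*u^3 + 3*u^2 - u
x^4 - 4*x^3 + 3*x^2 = x^2*(x - 3)*(x - 1)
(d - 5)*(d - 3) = d^2 - 8*d + 15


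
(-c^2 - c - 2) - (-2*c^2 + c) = c^2 - 2*c - 2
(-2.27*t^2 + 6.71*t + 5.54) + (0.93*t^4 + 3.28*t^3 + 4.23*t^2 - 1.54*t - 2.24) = 0.93*t^4 + 3.28*t^3 + 1.96*t^2 + 5.17*t + 3.3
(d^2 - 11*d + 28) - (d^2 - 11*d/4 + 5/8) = 219/8 - 33*d/4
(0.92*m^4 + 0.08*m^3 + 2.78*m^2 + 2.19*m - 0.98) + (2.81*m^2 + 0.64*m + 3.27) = 0.92*m^4 + 0.08*m^3 + 5.59*m^2 + 2.83*m + 2.29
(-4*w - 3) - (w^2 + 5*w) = -w^2 - 9*w - 3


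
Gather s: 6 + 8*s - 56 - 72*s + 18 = -64*s - 32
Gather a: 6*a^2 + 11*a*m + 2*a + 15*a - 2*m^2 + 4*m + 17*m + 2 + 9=6*a^2 + a*(11*m + 17) - 2*m^2 + 21*m + 11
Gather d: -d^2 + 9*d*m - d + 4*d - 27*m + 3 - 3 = -d^2 + d*(9*m + 3) - 27*m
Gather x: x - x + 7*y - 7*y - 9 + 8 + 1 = 0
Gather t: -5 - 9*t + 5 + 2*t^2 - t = 2*t^2 - 10*t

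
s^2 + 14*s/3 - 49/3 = (s - 7/3)*(s + 7)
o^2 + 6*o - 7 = (o - 1)*(o + 7)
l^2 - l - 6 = (l - 3)*(l + 2)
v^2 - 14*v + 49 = (v - 7)^2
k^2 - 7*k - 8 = (k - 8)*(k + 1)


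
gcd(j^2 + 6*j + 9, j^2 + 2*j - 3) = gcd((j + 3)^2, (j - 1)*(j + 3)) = j + 3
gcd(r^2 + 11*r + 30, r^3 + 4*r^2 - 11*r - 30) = r + 5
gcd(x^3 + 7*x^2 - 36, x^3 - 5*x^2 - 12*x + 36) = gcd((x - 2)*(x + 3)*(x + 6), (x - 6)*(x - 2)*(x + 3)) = x^2 + x - 6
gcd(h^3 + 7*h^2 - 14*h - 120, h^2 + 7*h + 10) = h + 5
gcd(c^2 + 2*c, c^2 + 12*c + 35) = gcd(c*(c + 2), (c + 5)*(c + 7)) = 1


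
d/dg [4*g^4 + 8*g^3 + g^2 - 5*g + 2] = 16*g^3 + 24*g^2 + 2*g - 5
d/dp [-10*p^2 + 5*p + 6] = 5 - 20*p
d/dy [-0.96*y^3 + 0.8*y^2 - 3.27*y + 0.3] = -2.88*y^2 + 1.6*y - 3.27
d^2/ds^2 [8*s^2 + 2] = 16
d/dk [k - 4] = 1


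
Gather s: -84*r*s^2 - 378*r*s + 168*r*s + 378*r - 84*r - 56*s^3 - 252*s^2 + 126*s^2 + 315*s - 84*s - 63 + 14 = 294*r - 56*s^3 + s^2*(-84*r - 126) + s*(231 - 210*r) - 49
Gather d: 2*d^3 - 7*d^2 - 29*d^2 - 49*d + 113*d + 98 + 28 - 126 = 2*d^3 - 36*d^2 + 64*d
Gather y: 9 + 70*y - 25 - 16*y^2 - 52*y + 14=-16*y^2 + 18*y - 2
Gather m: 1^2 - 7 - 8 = -14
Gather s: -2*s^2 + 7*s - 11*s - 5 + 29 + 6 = -2*s^2 - 4*s + 30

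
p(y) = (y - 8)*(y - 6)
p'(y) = 2*y - 14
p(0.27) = 44.29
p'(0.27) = -13.46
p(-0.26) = 51.71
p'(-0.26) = -14.52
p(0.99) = 35.12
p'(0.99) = -12.02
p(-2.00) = 80.00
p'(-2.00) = -18.00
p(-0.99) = 62.84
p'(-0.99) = -15.98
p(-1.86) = 77.50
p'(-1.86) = -17.72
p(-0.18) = 50.55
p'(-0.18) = -14.36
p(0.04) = 47.44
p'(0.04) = -13.92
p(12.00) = 24.00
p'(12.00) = 10.00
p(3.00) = 15.00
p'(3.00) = -8.00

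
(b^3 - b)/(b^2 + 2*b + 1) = b*(b - 1)/(b + 1)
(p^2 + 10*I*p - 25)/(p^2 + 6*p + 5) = (p^2 + 10*I*p - 25)/(p^2 + 6*p + 5)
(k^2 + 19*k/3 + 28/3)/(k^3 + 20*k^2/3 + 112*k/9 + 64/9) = 3*(3*k + 7)/(9*k^2 + 24*k + 16)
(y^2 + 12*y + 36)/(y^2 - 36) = (y + 6)/(y - 6)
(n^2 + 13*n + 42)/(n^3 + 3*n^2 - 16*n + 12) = (n + 7)/(n^2 - 3*n + 2)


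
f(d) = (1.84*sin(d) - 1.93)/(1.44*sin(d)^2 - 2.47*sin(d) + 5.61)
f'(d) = (-2.88*sin(d)*cos(d) + 2.47*cos(d))*(1.84*sin(d) - 1.93)/(1.44*sin(d)^2 - 2.47*sin(d) + 5.61)^2 + 1.84*cos(d)/(1.44*sin(d)^2 - 2.47*sin(d) + 5.61)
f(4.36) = -0.40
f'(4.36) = 0.01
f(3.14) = -0.34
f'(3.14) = -0.18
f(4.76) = -0.40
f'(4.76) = -0.00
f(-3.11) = -0.35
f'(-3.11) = -0.17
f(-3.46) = -0.27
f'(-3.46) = -0.27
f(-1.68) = -0.40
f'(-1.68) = 0.00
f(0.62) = -0.18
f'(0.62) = 0.30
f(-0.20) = -0.37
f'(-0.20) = 0.11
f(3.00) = -0.32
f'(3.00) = -0.22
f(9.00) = -0.24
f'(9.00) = -0.29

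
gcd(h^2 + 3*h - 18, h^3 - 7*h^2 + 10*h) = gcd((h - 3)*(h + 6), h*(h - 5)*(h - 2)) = 1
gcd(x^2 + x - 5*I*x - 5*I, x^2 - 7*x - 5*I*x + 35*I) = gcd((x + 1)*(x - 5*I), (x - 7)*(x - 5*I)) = x - 5*I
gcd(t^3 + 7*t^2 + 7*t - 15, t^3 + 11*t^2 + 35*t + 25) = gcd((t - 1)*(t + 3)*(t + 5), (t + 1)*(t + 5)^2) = t + 5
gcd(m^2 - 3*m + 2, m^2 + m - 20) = 1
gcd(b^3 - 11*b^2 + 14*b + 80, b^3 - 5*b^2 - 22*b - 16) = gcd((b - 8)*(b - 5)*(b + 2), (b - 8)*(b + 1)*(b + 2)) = b^2 - 6*b - 16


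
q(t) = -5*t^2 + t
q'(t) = 1 - 10*t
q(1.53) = -10.17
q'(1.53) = -14.30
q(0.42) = -0.46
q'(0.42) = -3.20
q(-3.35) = -59.46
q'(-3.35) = 34.50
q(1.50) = -9.75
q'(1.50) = -14.00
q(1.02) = -4.18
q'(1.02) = -9.20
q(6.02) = -175.18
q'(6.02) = -59.20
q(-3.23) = -55.39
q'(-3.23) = 33.30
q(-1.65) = -15.26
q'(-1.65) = 17.50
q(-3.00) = -48.00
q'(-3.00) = 31.00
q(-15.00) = -1140.00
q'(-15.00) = 151.00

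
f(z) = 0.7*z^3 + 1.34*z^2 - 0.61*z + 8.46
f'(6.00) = 91.07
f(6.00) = 204.24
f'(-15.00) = 431.69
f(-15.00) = -2043.39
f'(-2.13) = 3.21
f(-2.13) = 9.07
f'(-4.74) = 33.87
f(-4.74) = -33.09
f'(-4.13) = 24.14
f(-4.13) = -15.48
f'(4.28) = 49.33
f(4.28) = 85.28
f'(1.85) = 11.54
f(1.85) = 16.35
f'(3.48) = 34.15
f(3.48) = 52.07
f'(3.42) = 33.12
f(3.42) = 50.05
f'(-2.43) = 5.28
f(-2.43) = 7.81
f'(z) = 2.1*z^2 + 2.68*z - 0.61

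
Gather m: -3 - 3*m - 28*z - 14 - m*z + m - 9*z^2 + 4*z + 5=m*(-z - 2) - 9*z^2 - 24*z - 12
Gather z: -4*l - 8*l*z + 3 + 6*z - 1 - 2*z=-4*l + z*(4 - 8*l) + 2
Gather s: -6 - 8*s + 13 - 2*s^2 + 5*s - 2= -2*s^2 - 3*s + 5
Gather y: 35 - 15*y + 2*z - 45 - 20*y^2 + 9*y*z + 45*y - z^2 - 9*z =-20*y^2 + y*(9*z + 30) - z^2 - 7*z - 10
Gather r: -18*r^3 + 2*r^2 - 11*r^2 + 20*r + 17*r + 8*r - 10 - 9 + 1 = -18*r^3 - 9*r^2 + 45*r - 18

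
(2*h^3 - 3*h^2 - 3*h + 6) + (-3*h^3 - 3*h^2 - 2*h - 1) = -h^3 - 6*h^2 - 5*h + 5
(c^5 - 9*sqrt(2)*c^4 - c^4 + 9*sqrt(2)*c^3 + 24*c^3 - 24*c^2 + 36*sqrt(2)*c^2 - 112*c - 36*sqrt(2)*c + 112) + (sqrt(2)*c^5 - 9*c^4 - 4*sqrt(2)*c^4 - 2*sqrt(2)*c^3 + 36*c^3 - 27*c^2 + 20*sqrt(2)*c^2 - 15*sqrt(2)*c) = c^5 + sqrt(2)*c^5 - 13*sqrt(2)*c^4 - 10*c^4 + 7*sqrt(2)*c^3 + 60*c^3 - 51*c^2 + 56*sqrt(2)*c^2 - 112*c - 51*sqrt(2)*c + 112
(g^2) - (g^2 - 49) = 49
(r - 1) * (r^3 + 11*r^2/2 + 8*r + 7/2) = r^4 + 9*r^3/2 + 5*r^2/2 - 9*r/2 - 7/2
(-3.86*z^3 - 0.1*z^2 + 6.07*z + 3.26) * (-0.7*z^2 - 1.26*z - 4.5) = 2.702*z^5 + 4.9336*z^4 + 13.247*z^3 - 9.4802*z^2 - 31.4226*z - 14.67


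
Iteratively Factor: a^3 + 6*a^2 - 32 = (a - 2)*(a^2 + 8*a + 16) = (a - 2)*(a + 4)*(a + 4)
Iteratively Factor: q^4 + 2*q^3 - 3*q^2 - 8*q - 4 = (q + 1)*(q^3 + q^2 - 4*q - 4) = (q + 1)^2*(q^2 - 4) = (q - 2)*(q + 1)^2*(q + 2)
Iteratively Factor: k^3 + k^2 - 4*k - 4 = (k + 1)*(k^2 - 4) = (k - 2)*(k + 1)*(k + 2)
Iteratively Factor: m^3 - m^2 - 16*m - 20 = (m + 2)*(m^2 - 3*m - 10) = (m + 2)^2*(m - 5)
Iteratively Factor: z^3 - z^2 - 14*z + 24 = (z + 4)*(z^2 - 5*z + 6) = (z - 3)*(z + 4)*(z - 2)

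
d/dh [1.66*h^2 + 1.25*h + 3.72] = 3.32*h + 1.25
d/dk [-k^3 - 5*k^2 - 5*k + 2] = -3*k^2 - 10*k - 5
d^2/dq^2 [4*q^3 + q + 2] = 24*q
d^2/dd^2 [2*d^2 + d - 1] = 4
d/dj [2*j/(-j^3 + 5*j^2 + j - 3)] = 2*(2*j^3 - 5*j^2 - 3)/(j^6 - 10*j^5 + 23*j^4 + 16*j^3 - 29*j^2 - 6*j + 9)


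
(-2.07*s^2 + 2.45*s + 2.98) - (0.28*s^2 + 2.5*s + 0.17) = -2.35*s^2 - 0.0499999999999998*s + 2.81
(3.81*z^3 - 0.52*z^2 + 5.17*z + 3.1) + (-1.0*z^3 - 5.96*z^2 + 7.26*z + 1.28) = 2.81*z^3 - 6.48*z^2 + 12.43*z + 4.38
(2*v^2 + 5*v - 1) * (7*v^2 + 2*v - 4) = 14*v^4 + 39*v^3 - 5*v^2 - 22*v + 4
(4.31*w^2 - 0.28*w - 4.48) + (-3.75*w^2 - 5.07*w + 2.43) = 0.56*w^2 - 5.35*w - 2.05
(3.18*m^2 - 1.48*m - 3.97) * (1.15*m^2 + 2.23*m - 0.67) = 3.657*m^4 + 5.3894*m^3 - 9.9965*m^2 - 7.8615*m + 2.6599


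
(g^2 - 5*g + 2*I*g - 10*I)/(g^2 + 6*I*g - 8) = (g - 5)/(g + 4*I)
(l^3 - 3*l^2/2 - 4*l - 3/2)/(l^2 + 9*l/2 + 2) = (l^2 - 2*l - 3)/(l + 4)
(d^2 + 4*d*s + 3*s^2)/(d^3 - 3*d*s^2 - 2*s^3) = (-d - 3*s)/(-d^2 + d*s + 2*s^2)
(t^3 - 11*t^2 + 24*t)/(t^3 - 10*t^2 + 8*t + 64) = t*(t - 3)/(t^2 - 2*t - 8)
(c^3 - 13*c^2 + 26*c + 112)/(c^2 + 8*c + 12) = (c^2 - 15*c + 56)/(c + 6)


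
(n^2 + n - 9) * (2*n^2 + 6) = 2*n^4 + 2*n^3 - 12*n^2 + 6*n - 54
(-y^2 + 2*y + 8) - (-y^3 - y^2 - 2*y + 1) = y^3 + 4*y + 7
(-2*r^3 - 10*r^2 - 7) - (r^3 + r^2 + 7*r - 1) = -3*r^3 - 11*r^2 - 7*r - 6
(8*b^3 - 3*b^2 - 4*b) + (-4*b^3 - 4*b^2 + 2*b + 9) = 4*b^3 - 7*b^2 - 2*b + 9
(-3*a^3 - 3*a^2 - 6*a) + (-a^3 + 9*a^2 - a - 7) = -4*a^3 + 6*a^2 - 7*a - 7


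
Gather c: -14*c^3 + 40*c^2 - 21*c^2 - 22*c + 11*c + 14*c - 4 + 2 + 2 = -14*c^3 + 19*c^2 + 3*c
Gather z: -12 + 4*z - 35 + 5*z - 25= 9*z - 72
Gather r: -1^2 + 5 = 4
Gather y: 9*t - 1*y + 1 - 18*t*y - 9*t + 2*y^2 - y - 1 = 2*y^2 + y*(-18*t - 2)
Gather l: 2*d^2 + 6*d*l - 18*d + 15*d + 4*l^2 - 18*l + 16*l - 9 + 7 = 2*d^2 - 3*d + 4*l^2 + l*(6*d - 2) - 2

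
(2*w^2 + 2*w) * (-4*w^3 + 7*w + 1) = -8*w^5 - 8*w^4 + 14*w^3 + 16*w^2 + 2*w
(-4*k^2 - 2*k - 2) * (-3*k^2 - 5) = 12*k^4 + 6*k^3 + 26*k^2 + 10*k + 10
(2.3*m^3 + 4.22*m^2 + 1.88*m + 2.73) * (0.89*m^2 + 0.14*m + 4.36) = 2.047*m^5 + 4.0778*m^4 + 12.292*m^3 + 21.0921*m^2 + 8.579*m + 11.9028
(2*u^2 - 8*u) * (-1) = -2*u^2 + 8*u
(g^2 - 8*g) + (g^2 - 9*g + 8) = 2*g^2 - 17*g + 8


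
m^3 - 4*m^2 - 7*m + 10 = (m - 5)*(m - 1)*(m + 2)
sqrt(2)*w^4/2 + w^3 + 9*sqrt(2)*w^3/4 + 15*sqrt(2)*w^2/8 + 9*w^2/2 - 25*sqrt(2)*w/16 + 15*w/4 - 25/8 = (w - 1/2)*(w + 5/2)^2*(sqrt(2)*w/2 + 1)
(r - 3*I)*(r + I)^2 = r^3 - I*r^2 + 5*r + 3*I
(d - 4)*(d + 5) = d^2 + d - 20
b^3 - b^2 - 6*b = b*(b - 3)*(b + 2)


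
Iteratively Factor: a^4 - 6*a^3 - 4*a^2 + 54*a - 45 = (a - 3)*(a^3 - 3*a^2 - 13*a + 15) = (a - 5)*(a - 3)*(a^2 + 2*a - 3) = (a - 5)*(a - 3)*(a - 1)*(a + 3)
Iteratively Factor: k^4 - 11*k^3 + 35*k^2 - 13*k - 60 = (k + 1)*(k^3 - 12*k^2 + 47*k - 60) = (k - 4)*(k + 1)*(k^2 - 8*k + 15) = (k - 5)*(k - 4)*(k + 1)*(k - 3)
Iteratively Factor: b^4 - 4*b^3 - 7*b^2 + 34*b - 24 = (b - 4)*(b^3 - 7*b + 6) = (b - 4)*(b - 1)*(b^2 + b - 6) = (b - 4)*(b - 1)*(b + 3)*(b - 2)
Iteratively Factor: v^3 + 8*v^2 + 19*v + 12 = (v + 1)*(v^2 + 7*v + 12) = (v + 1)*(v + 4)*(v + 3)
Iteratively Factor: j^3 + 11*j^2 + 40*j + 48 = (j + 4)*(j^2 + 7*j + 12) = (j + 4)^2*(j + 3)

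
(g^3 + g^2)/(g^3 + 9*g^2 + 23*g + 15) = g^2/(g^2 + 8*g + 15)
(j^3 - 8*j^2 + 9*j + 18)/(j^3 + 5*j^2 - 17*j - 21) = (j - 6)/(j + 7)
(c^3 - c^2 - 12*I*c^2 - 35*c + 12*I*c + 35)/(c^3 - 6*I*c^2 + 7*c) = (c^2 - c*(1 + 5*I) + 5*I)/(c*(c + I))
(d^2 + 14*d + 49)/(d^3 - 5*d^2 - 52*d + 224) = (d + 7)/(d^2 - 12*d + 32)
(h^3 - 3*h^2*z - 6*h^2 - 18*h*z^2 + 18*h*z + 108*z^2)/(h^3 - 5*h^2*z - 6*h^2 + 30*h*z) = (-h^2 + 3*h*z + 18*z^2)/(h*(-h + 5*z))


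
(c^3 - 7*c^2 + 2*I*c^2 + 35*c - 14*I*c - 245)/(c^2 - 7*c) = c + 2*I + 35/c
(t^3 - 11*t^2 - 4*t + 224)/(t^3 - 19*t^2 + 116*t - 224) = (t + 4)/(t - 4)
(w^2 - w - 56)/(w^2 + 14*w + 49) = (w - 8)/(w + 7)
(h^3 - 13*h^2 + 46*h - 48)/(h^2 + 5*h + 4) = (h^3 - 13*h^2 + 46*h - 48)/(h^2 + 5*h + 4)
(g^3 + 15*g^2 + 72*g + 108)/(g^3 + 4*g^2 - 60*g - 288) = (g + 3)/(g - 8)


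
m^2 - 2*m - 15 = (m - 5)*(m + 3)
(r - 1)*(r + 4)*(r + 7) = r^3 + 10*r^2 + 17*r - 28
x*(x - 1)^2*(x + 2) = x^4 - 3*x^2 + 2*x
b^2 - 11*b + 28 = (b - 7)*(b - 4)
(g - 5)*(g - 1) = g^2 - 6*g + 5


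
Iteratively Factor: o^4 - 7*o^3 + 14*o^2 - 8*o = (o)*(o^3 - 7*o^2 + 14*o - 8) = o*(o - 4)*(o^2 - 3*o + 2) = o*(o - 4)*(o - 2)*(o - 1)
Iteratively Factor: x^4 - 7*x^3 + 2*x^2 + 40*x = (x)*(x^3 - 7*x^2 + 2*x + 40) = x*(x + 2)*(x^2 - 9*x + 20) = x*(x - 5)*(x + 2)*(x - 4)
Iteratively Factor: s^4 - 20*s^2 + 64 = (s + 2)*(s^3 - 2*s^2 - 16*s + 32) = (s + 2)*(s + 4)*(s^2 - 6*s + 8) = (s - 2)*(s + 2)*(s + 4)*(s - 4)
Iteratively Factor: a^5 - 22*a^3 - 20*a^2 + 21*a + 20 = (a + 4)*(a^4 - 4*a^3 - 6*a^2 + 4*a + 5) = (a + 1)*(a + 4)*(a^3 - 5*a^2 - a + 5) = (a + 1)^2*(a + 4)*(a^2 - 6*a + 5) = (a - 1)*(a + 1)^2*(a + 4)*(a - 5)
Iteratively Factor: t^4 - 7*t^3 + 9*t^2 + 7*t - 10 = (t + 1)*(t^3 - 8*t^2 + 17*t - 10) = (t - 5)*(t + 1)*(t^2 - 3*t + 2) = (t - 5)*(t - 2)*(t + 1)*(t - 1)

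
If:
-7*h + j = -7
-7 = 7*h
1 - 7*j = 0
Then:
No Solution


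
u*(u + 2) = u^2 + 2*u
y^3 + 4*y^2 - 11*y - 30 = (y - 3)*(y + 2)*(y + 5)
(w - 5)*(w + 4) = w^2 - w - 20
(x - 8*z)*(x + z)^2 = x^3 - 6*x^2*z - 15*x*z^2 - 8*z^3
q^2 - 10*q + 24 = (q - 6)*(q - 4)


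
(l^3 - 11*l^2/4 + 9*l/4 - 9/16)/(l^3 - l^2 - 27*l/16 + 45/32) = 2*(2*l - 1)/(4*l + 5)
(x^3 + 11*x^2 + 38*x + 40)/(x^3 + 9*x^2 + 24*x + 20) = (x + 4)/(x + 2)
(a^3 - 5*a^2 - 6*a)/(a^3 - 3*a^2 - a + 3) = a*(a - 6)/(a^2 - 4*a + 3)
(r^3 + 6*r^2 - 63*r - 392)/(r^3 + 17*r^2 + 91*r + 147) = (r - 8)/(r + 3)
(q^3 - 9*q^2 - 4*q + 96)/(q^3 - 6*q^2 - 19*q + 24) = (q - 4)/(q - 1)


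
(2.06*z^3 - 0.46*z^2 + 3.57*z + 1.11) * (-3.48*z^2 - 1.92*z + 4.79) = -7.1688*z^5 - 2.3544*z^4 - 1.673*z^3 - 12.9206*z^2 + 14.9691*z + 5.3169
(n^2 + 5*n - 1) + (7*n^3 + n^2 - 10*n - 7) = 7*n^3 + 2*n^2 - 5*n - 8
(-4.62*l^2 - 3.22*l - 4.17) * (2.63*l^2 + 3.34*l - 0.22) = -12.1506*l^4 - 23.8994*l^3 - 20.7055*l^2 - 13.2194*l + 0.9174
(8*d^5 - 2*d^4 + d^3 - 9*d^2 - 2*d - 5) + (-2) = 8*d^5 - 2*d^4 + d^3 - 9*d^2 - 2*d - 7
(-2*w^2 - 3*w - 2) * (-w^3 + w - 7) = 2*w^5 + 3*w^4 + 11*w^2 + 19*w + 14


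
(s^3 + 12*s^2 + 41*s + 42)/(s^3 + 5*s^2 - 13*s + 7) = (s^2 + 5*s + 6)/(s^2 - 2*s + 1)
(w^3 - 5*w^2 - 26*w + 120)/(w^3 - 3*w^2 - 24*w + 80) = (w - 6)/(w - 4)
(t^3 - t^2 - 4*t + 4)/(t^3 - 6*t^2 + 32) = (t^2 - 3*t + 2)/(t^2 - 8*t + 16)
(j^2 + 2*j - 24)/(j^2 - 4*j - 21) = (-j^2 - 2*j + 24)/(-j^2 + 4*j + 21)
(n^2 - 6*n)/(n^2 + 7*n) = (n - 6)/(n + 7)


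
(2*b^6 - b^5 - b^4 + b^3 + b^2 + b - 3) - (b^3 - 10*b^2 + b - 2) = 2*b^6 - b^5 - b^4 + 11*b^2 - 1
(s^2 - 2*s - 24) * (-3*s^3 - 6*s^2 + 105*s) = -3*s^5 + 189*s^3 - 66*s^2 - 2520*s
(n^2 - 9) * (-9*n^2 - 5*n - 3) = -9*n^4 - 5*n^3 + 78*n^2 + 45*n + 27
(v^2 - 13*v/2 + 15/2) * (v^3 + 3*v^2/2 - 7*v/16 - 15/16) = v^5 - 5*v^4 - 43*v^3/16 + 421*v^2/32 + 45*v/16 - 225/32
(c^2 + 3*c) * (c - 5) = c^3 - 2*c^2 - 15*c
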